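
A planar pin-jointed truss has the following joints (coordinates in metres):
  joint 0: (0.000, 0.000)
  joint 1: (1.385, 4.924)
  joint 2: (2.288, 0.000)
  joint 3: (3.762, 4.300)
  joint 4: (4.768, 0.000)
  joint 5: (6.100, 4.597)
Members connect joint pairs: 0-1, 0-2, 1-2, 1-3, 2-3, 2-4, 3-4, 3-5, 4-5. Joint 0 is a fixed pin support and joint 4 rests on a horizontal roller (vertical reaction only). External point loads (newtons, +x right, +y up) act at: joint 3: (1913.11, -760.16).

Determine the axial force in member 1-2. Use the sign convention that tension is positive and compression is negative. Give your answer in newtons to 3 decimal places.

-1794.935

N=6 nodes, M=9 members, R=3 reactions → 2N=12, M+R=12
member 0 (0-1): L=5.1151, (cx,cy)=(0.2708,0.9626)
member 1 (0-2): L=2.2880, (cx,cy)=(1.0000,0.0000)
member 2 (1-2): L=5.0061, (cx,cy)=(0.1804,-0.9836)
member 3 (1-3): L=2.4575, (cx,cy)=(0.9672,-0.2539)
member 4 (2-3): L=4.5456, (cx,cy)=(0.3243,0.9460)
member 5 (2-4): L=2.4800, (cx,cy)=(1.0000,0.0000)
member 6 (3-4): L=4.4161, (cx,cy)=(0.2278,-0.9737)
member 7 (3-5): L=2.3568, (cx,cy)=(0.9920,0.1260)
member 8 (4-5): L=4.7861, (cx,cy)=(0.2783,0.9605)
solve A·x = −loads:
  F[0-1] = +1625.6715 N (tension)
  F[0-2] = +1472.9298 N (tension)
  F[1-2] = -1794.9347 N (compression)
  F[1-3] = +789.8345 N (tension)
  F[2-3] = +1866.3398 N (tension)
  F[2-4] = +543.9661 N (tension)
  F[3-4] = -2387.8875 N (compression)
  F[3-5] = -0.0000 N (compression)
  F[4-5] = +0.0000 N (tension)
  Rx@0 = -1913.1100 N
  Ry@0 = -1564.9438 N
  Ry@4 = +2325.1038 N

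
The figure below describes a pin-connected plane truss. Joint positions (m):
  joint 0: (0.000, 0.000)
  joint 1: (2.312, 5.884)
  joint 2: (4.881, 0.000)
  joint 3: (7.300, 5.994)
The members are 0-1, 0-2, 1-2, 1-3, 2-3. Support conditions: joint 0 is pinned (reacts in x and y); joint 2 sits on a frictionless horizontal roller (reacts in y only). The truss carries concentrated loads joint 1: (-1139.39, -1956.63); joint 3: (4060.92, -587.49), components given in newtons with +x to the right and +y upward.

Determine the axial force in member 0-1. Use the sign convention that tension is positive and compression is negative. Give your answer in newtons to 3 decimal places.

N=4 nodes, M=5 members, R=3 reactions → 2N=8, M+R=8
member 0 (0-1): L=6.3219, (cx,cy)=(0.3657,0.9307)
member 1 (0-2): L=4.8810, (cx,cy)=(1.0000,0.0000)
member 2 (1-2): L=6.4204, (cx,cy)=(0.4001,-0.9165)
member 3 (1-3): L=4.9892, (cx,cy)=(0.9998,0.0220)
member 4 (2-3): L=6.4637, (cx,cy)=(0.3742,0.9273)
solve A·x = −loads:
  F[0-1] = +3088.6845 N (tension)
  F[0-2] = +1791.9638 N (tension)
  F[1-2] = -5167.4216 N (compression)
  F[1-3] = +4337.6633 N (tension)
  F[2-3] = -736.6573 N (compression)
  Rx@0 = -2921.5300 N
  Ry@0 = -2874.7264 N
  Ry@2 = +5418.8464 N

3088.684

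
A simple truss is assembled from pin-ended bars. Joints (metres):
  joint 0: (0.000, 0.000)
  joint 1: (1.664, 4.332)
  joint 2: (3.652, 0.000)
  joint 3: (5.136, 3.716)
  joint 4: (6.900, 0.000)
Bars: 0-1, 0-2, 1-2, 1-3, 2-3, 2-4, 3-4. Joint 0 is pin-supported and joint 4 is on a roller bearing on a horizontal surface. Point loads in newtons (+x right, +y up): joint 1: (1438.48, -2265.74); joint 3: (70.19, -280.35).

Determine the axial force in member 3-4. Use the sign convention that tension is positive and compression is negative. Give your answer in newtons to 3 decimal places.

N=5 nodes, M=7 members, R=3 reactions → 2N=10, M+R=10
member 0 (0-1): L=4.6406, (cx,cy)=(0.3586,0.9335)
member 1 (0-2): L=3.6520, (cx,cy)=(1.0000,0.0000)
member 2 (1-2): L=4.7664, (cx,cy)=(0.4171,-0.9089)
member 3 (1-3): L=3.5262, (cx,cy)=(0.9846,-0.1747)
member 4 (2-3): L=4.0014, (cx,cy)=(0.3709,0.9287)
member 5 (2-4): L=3.2480, (cx,cy)=(1.0000,0.0000)
member 6 (3-4): L=4.1134, (cx,cy)=(0.4288,-0.9034)
solve A·x = −loads:
  F[0-1] = -910.6486 N (compression)
  F[0-2] = +1835.2056 N (tension)
  F[1-2] = -1320.5711 N (compression)
  F[1-3] = -1233.1834 N (compression)
  F[2-3] = +1292.3913 N (tension)
  F[2-4] = +805.0973 N (tension)
  F[3-4] = -1877.3899 N (compression)
  Rx@0 = -1508.6700 N
  Ry@0 = +850.0914 N
  Ry@4 = +1695.9986 N

-1877.390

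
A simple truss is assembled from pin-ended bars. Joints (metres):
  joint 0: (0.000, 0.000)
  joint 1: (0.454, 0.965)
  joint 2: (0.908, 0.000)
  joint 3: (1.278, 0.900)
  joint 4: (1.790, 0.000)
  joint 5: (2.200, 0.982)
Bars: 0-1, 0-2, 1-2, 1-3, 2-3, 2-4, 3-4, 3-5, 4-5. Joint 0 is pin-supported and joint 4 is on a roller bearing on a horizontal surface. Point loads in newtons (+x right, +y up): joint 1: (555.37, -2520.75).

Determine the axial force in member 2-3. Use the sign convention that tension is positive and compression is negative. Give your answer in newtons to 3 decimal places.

N=6 nodes, M=9 members, R=3 reactions → 2N=12, M+R=12
member 0 (0-1): L=1.0665, (cx,cy)=(0.4257,0.9049)
member 1 (0-2): L=0.9080, (cx,cy)=(1.0000,0.0000)
member 2 (1-2): L=1.0665, (cx,cy)=(0.4257,-0.9049)
member 3 (1-3): L=0.8266, (cx,cy)=(0.9969,-0.0786)
member 4 (2-3): L=0.9731, (cx,cy)=(0.3802,0.9249)
member 5 (2-4): L=0.8820, (cx,cy)=(1.0000,0.0000)
member 6 (3-4): L=1.0354, (cx,cy)=(0.4945,-0.8692)
member 7 (3-5): L=0.9256, (cx,cy)=(0.9961,0.0886)
member 8 (4-5): L=1.0642, (cx,cy)=(0.3853,0.9228)
solve A·x = −loads:
  F[0-1] = -1748.3406 N (compression)
  F[0-2] = +1299.6503 N (tension)
  F[1-2] = -959.7644 N (compression)
  F[1-3] = -893.8403 N (compression)
  F[2-3] = +938.9796 N (tension)
  F[2-4] = +534.0413 N (tension)
  F[3-4] = -1080.0191 N (compression)
  F[3-5] = -0.0000 N (tension)
  F[4-5] = +0.0000 N (tension)
  Rx@0 = -555.3700 N
  Ry@0 = +1582.0056 N
  Ry@4 = +938.7444 N

938.980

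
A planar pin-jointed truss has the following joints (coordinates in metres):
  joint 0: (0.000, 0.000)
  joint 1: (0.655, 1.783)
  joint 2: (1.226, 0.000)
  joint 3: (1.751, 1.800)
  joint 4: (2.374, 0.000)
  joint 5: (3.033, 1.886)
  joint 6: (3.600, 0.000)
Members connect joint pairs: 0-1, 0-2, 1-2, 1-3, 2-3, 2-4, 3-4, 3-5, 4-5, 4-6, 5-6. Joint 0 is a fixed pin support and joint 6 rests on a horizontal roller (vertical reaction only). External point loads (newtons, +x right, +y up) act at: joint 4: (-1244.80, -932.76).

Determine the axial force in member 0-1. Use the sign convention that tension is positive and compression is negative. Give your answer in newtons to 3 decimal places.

-338.413

N=7 nodes, M=11 members, R=3 reactions → 2N=14, M+R=14
member 0 (0-1): L=1.8995, (cx,cy)=(0.3448,0.9387)
member 1 (0-2): L=1.2260, (cx,cy)=(1.0000,0.0000)
member 2 (1-2): L=1.8722, (cx,cy)=(0.3050,-0.9524)
member 3 (1-3): L=1.0961, (cx,cy)=(0.9999,0.0155)
member 4 (2-3): L=1.8750, (cx,cy)=(0.2800,0.9600)
member 5 (2-4): L=1.1480, (cx,cy)=(1.0000,0.0000)
member 6 (3-4): L=1.9048, (cx,cy)=(0.3271,-0.9450)
member 7 (3-5): L=1.2849, (cx,cy)=(0.9978,0.0669)
member 8 (4-5): L=1.9978, (cx,cy)=(0.3299,0.9440)
member 9 (4-6): L=1.2260, (cx,cy)=(1.0000,0.0000)
member 10 (5-6): L=1.9694, (cx,cy)=(0.2879,-0.9577)
solve A·x = −loads:
  F[0-1] = -338.4127 N (compression)
  F[0-2] = -1128.1062 N (compression)
  F[1-2] = +330.0084 N (tension)
  F[1-3] = -217.3688 N (compression)
  F[2-3] = -327.3806 N (compression)
  F[2-4] = -935.7907 N (compression)
  F[3-4] = +307.0796 N (tension)
  F[3-5] = -410.3674 N (compression)
  F[4-5] = +680.6672 N (tension)
  F[4-6] = +184.9224 N (tension)
  F[5-6] = -642.2994 N (compression)
  Rx@0 = +1244.8000 N
  Ry@0 = +317.6566 N
  Ry@6 = +615.1034 N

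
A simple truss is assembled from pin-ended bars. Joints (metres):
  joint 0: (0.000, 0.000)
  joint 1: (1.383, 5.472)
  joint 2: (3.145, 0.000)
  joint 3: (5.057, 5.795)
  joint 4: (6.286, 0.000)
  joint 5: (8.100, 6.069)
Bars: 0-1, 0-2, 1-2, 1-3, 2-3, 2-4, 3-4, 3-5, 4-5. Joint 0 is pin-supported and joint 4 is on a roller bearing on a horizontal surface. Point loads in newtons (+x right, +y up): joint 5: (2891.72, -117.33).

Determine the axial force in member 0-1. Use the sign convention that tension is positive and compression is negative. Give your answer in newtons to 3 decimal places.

2914.608

N=6 nodes, M=9 members, R=3 reactions → 2N=12, M+R=12
member 0 (0-1): L=5.6441, (cx,cy)=(0.2450,0.9695)
member 1 (0-2): L=3.1450, (cx,cy)=(1.0000,0.0000)
member 2 (1-2): L=5.7487, (cx,cy)=(0.3065,-0.9519)
member 3 (1-3): L=3.6882, (cx,cy)=(0.9962,0.0876)
member 4 (2-3): L=6.1023, (cx,cy)=(0.3133,0.9496)
member 5 (2-4): L=3.1410, (cx,cy)=(1.0000,0.0000)
member 6 (3-4): L=5.9239, (cx,cy)=(0.2075,-0.9782)
member 7 (3-5): L=3.0553, (cx,cy)=(0.9960,0.0897)
member 8 (4-5): L=6.3343, (cx,cy)=(0.2864,0.9581)
solve A·x = −loads:
  F[0-1] = +2914.6082 N (tension)
  F[0-2] = +2177.5356 N (tension)
  F[1-2] = -2822.7645 N (compression)
  F[1-3] = +1585.4666 N (tension)
  F[2-3] = +2829.3735 N (tension)
  F[2-4] = +425.8297 N (tension)
  F[3-4] = -2611.7538 N (compression)
  F[3-5] = +3019.9063 N (tension)
  F[4-5] = -405.1227 N (compression)
  Rx@0 = -2891.7200 N
  Ry@0 = -2825.7533 N
  Ry@4 = +2943.0833 N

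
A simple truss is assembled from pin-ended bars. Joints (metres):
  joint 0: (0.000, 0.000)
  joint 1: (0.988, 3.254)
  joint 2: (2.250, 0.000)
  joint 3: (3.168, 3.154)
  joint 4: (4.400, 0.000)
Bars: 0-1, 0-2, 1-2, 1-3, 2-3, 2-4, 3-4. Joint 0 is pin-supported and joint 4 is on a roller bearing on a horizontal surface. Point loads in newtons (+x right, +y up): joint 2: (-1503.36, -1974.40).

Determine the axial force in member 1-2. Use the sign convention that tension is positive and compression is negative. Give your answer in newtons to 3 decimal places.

N=5 nodes, M=7 members, R=3 reactions → 2N=10, M+R=10
member 0 (0-1): L=3.4007, (cx,cy)=(0.2905,0.9569)
member 1 (0-2): L=2.2500, (cx,cy)=(1.0000,0.0000)
member 2 (1-2): L=3.4902, (cx,cy)=(0.3616,-0.9323)
member 3 (1-3): L=2.1823, (cx,cy)=(0.9989,-0.0458)
member 4 (2-3): L=3.2849, (cx,cy)=(0.2795,0.9602)
member 5 (2-4): L=2.1500, (cx,cy)=(1.0000,0.0000)
member 6 (3-4): L=3.3861, (cx,cy)=(0.3638,-0.9315)
solve A·x = −loads:
  F[0-1] = -1008.2537 N (compression)
  F[0-2] = -1210.4324 N (compression)
  F[1-2] = +1068.1950 N (tension)
  F[1-3] = -679.8892 N (compression)
  F[2-3] = +1019.0853 N (tension)
  F[2-4] = +394.3792 N (tension)
  F[3-4] = -1083.9283 N (compression)
  Rx@0 = +1503.3600 N
  Ry@0 = +964.7636 N
  Ry@4 = +1009.6364 N

1068.195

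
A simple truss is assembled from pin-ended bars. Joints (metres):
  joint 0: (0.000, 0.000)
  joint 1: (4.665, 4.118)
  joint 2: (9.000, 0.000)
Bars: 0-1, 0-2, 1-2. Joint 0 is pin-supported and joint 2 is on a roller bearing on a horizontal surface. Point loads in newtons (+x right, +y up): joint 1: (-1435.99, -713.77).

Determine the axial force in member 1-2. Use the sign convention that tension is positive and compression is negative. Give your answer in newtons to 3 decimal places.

N=3 nodes, M=3 members, R=3 reactions → 2N=6, M+R=6
member 0 (0-1): L=6.2226, (cx,cy)=(0.7497,0.6618)
member 1 (0-2): L=9.0000, (cx,cy)=(1.0000,0.0000)
member 2 (1-2): L=5.9791, (cx,cy)=(0.7250,-0.6887)
solve A·x = −loads:
  F[0-1] = -1512.3376 N (compression)
  F[0-2] = -302.2019 N (compression)
  F[1-2] = +416.8186 N (tension)
  Rx@0 = +1435.9900 N
  Ry@0 = +1000.8444 N
  Ry@2 = -287.0744 N

416.819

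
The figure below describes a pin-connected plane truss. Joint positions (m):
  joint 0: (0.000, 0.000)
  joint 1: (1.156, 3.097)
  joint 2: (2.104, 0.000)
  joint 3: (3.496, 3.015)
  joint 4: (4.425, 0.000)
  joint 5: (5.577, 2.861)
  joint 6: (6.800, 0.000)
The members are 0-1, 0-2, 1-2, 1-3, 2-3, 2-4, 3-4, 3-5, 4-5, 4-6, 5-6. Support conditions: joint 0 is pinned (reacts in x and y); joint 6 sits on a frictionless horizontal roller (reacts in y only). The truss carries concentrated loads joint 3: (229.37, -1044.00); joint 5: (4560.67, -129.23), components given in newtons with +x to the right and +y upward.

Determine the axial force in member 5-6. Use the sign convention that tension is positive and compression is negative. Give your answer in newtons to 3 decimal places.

-2896.389

N=7 nodes, M=11 members, R=3 reactions → 2N=14, M+R=14
member 0 (0-1): L=3.3057, (cx,cy)=(0.3497,0.9369)
member 1 (0-2): L=2.1040, (cx,cy)=(1.0000,0.0000)
member 2 (1-2): L=3.2388, (cx,cy)=(0.2927,-0.9562)
member 3 (1-3): L=2.3414, (cx,cy)=(0.9994,-0.0350)
member 4 (2-3): L=3.3208, (cx,cy)=(0.4192,0.9079)
member 5 (2-4): L=2.3210, (cx,cy)=(1.0000,0.0000)
member 6 (3-4): L=3.1549, (cx,cy)=(0.2945,-0.9557)
member 7 (3-5): L=2.0867, (cx,cy)=(0.9973,-0.0738)
member 8 (4-5): L=3.0842, (cx,cy)=(0.3735,0.9276)
member 9 (4-6): L=2.3750, (cx,cy)=(1.0000,0.0000)
member 10 (5-6): L=3.1114, (cx,cy)=(0.3931,-0.9195)
solve A·x = −loads:
  F[0-1] = +1590.4464 N (tension)
  F[0-2] = +4233.8648 N (tension)
  F[1-2] = -1595.7740 N (compression)
  F[1-3] = +1023.8815 N (tension)
  F[2-3] = +1680.6659 N (tension)
  F[2-4] = +3062.2972 N (tension)
  F[3-4] = -2832.2040 N (compression)
  F[3-5] = +2338.7340 N (tension)
  F[4-5] = +2917.8087 N (tension)
  F[4-6] = +1138.4715 N (tension)
  F[5-6] = -2896.3892 N (compression)
  Rx@0 = -4790.0400 N
  Ry@0 = -1490.0299 N
  Ry@6 = +2663.2599 N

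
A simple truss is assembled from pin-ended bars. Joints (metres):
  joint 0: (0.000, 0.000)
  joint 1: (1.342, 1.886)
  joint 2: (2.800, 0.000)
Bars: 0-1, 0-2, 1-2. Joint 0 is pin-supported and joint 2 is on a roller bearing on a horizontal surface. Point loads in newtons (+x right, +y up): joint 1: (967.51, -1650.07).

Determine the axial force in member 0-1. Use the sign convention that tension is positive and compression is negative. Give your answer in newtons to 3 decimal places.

-254.703

N=3 nodes, M=3 members, R=3 reactions → 2N=6, M+R=6
member 0 (0-1): L=2.3147, (cx,cy)=(0.5798,0.8148)
member 1 (0-2): L=2.8000, (cx,cy)=(1.0000,0.0000)
member 2 (1-2): L=2.3839, (cx,cy)=(0.6116,-0.7912)
solve A·x = −loads:
  F[0-1] = -254.7033 N (compression)
  F[0-2] = +1115.1783 N (tension)
  F[1-2] = -1823.3350 N (compression)
  Rx@0 = -967.5100 N
  Ry@0 = +207.5279 N
  Ry@2 = +1442.5421 N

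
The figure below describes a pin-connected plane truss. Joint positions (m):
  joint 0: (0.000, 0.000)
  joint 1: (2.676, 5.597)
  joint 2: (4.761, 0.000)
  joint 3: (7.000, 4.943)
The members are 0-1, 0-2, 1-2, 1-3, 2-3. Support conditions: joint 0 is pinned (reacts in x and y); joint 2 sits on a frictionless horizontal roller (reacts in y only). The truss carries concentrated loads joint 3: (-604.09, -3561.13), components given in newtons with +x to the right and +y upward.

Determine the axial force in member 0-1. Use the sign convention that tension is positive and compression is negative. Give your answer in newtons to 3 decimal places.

N=4 nodes, M=5 members, R=3 reactions → 2N=8, M+R=8
member 0 (0-1): L=6.2038, (cx,cy)=(0.4313,0.9022)
member 1 (0-2): L=4.7610, (cx,cy)=(1.0000,0.0000)
member 2 (1-2): L=5.9727, (cx,cy)=(0.3491,-0.9371)
member 3 (1-3): L=4.3732, (cx,cy)=(0.9888,-0.1495)
member 4 (2-3): L=5.4265, (cx,cy)=(0.4126,0.9109)
solve A·x = −loads:
  F[0-1] = +1161.1166 N (tension)
  F[0-2] = -1104.9343 N (compression)
  F[1-2] = -1270.2767 N (compression)
  F[1-3] = +955.0198 N (tension)
  F[2-3] = -3752.6370 N (compression)
  Rx@0 = +604.0900 N
  Ry@0 = -1047.5432 N
  Ry@2 = +4608.6732 N

1161.117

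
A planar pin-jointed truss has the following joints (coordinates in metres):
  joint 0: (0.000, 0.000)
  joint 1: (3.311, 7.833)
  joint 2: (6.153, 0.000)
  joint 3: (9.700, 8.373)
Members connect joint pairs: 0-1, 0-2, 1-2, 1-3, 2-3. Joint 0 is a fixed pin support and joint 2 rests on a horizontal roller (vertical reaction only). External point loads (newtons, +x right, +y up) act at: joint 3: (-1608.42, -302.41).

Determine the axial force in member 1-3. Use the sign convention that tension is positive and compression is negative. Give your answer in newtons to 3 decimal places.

-1540.756

N=4 nodes, M=5 members, R=3 reactions → 2N=8, M+R=8
member 0 (0-1): L=8.5040, (cx,cy)=(0.3893,0.9211)
member 1 (0-2): L=6.1530, (cx,cy)=(1.0000,0.0000)
member 2 (1-2): L=8.3326, (cx,cy)=(0.3411,-0.9400)
member 3 (1-3): L=6.4118, (cx,cy)=(0.9964,0.0842)
member 4 (2-3): L=9.0933, (cx,cy)=(0.3901,0.9208)
solve A·x = −loads:
  F[0-1] = -2186.9777 N (compression)
  F[0-2] = -756.9321 N (compression)
  F[1-2] = +2004.8600 N (tension)
  F[1-3] = -1540.7565 N (compression)
  F[2-3] = -187.5000 N (compression)
  Rx@0 = +1608.4200 N
  Ry@0 = +2014.4080 N
  Ry@2 = -1711.9980 N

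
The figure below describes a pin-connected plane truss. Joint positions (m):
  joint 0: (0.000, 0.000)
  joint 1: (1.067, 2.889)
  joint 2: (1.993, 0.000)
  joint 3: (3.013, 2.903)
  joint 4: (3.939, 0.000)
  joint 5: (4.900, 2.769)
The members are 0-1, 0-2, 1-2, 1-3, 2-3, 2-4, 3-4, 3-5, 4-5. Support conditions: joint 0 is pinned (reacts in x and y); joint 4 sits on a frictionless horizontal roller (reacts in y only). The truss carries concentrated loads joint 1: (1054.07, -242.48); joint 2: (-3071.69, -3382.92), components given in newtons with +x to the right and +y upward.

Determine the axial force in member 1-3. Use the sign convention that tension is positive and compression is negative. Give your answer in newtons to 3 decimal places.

N=6 nodes, M=9 members, R=3 reactions → 2N=12, M+R=12
member 0 (0-1): L=3.0797, (cx,cy)=(0.3465,0.9381)
member 1 (0-2): L=1.9930, (cx,cy)=(1.0000,0.0000)
member 2 (1-2): L=3.0338, (cx,cy)=(0.3052,-0.9523)
member 3 (1-3): L=1.9461, (cx,cy)=(1.0000,0.0072)
member 4 (2-3): L=3.0770, (cx,cy)=(0.3315,0.9435)
member 5 (2-4): L=1.9460, (cx,cy)=(1.0000,0.0000)
member 6 (3-4): L=3.0471, (cx,cy)=(0.3039,-0.9527)
member 7 (3-5): L=1.8918, (cx,cy)=(0.9975,-0.0708)
member 8 (4-5): L=2.9310, (cx,cy)=(0.3279,0.9447)
solve A·x = −loads:
  F[0-1] = -1145.9568 N (compression)
  F[0-2] = -1620.5946 N (compression)
  F[1-2] = +861.2730 N (tension)
  F[1-3] = -1714.0263 N (compression)
  F[2-3] = +2716.3369 N (tension)
  F[2-4] = +813.5331 N (tension)
  F[3-4] = -2677.0253 N (compression)
  F[3-5] = +0.0000 N (tension)
  F[4-5] = -0.0000 N (compression)
  Rx@0 = +2017.6200 N
  Ry@0 = +1074.9826 N
  Ry@4 = +2550.4174 N

-1714.026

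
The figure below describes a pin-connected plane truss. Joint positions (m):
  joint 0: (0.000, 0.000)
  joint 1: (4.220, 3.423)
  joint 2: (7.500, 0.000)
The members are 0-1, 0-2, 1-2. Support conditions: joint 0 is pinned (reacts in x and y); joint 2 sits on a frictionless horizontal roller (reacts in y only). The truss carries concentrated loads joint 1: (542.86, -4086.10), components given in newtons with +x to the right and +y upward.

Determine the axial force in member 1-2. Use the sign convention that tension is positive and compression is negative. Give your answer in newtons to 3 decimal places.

-3527.390

N=3 nodes, M=3 members, R=3 reactions → 2N=6, M+R=6
member 0 (0-1): L=5.4337, (cx,cy)=(0.7766,0.6300)
member 1 (0-2): L=7.5000, (cx,cy)=(1.0000,0.0000)
member 2 (1-2): L=4.7408, (cx,cy)=(0.6919,-0.7220)
solve A·x = −loads:
  F[0-1] = -2443.3911 N (compression)
  F[0-2] = +2440.4748 N (tension)
  F[1-2] = -3527.3903 N (compression)
  Rx@0 = -542.8600 N
  Ry@0 = +1539.2264 N
  Ry@2 = +2546.8736 N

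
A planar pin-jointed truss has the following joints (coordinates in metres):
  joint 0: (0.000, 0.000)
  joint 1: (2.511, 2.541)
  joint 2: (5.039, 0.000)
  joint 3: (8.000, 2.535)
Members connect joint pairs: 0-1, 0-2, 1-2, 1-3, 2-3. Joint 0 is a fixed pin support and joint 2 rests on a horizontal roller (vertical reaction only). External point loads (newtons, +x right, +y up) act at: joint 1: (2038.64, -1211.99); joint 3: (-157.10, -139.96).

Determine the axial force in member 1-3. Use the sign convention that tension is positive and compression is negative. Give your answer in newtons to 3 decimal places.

6.372

N=4 nodes, M=5 members, R=3 reactions → 2N=8, M+R=8
member 0 (0-1): L=3.5724, (cx,cy)=(0.7029,0.7113)
member 1 (0-2): L=5.0390, (cx,cy)=(1.0000,0.0000)
member 2 (1-2): L=3.5843, (cx,cy)=(0.7053,-0.7089)
member 3 (1-3): L=5.4890, (cx,cy)=(1.0000,-0.0011)
member 4 (2-3): L=3.8979, (cx,cy)=(0.7596,0.6503)
solve A·x = −loads:
  F[0-1] = +594.9564 N (tension)
  F[0-2] = +1463.3479 N (tension)
  F[1-2] = -2306.5935 N (compression)
  F[1-3] = +6.3718 N (tension)
  F[2-3] = -215.1973 N (compression)
  Rx@0 = -1881.5400 N
  Ry@0 = -423.1884 N
  Ry@2 = +1775.1384 N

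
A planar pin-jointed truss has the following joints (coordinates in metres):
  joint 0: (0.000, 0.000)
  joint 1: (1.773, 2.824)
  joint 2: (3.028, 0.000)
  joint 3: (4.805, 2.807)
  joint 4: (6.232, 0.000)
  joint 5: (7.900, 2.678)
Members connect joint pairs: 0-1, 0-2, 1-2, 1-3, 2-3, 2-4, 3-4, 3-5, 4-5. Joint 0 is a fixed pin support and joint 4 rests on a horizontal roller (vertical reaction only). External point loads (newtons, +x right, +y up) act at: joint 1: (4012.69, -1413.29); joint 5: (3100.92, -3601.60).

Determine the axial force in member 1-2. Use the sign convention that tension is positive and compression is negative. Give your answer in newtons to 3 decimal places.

-4942.503

N=6 nodes, M=9 members, R=3 reactions → 2N=12, M+R=12
member 0 (0-1): L=3.3344, (cx,cy)=(0.5317,0.8469)
member 1 (0-2): L=3.0280, (cx,cy)=(1.0000,0.0000)
member 2 (1-2): L=3.0903, (cx,cy)=(0.4061,-0.9138)
member 3 (1-3): L=3.0320, (cx,cy)=(1.0000,-0.0056)
member 4 (2-3): L=3.3222, (cx,cy)=(0.5349,0.8449)
member 5 (2-4): L=3.2040, (cx,cy)=(1.0000,0.0000)
member 6 (3-4): L=3.1489, (cx,cy)=(0.4532,-0.8914)
member 7 (3-5): L=3.0977, (cx,cy)=(0.9991,-0.0416)
member 8 (4-5): L=3.1550, (cx,cy)=(0.5287,0.8488)
solve A·x = −loads:
  F[0-1] = +3664.5943 N (tension)
  F[0-2] = +5165.0605 N (tension)
  F[1-2] = -4942.5033 N (compression)
  F[1-3] = -56.9491 N (compression)
  F[2-3] = +5345.5528 N (tension)
  F[2-4] = +298.5995 N (tension)
  F[3-4] = -5310.6289 N (compression)
  F[3-5] = +5213.4819 N (tension)
  F[4-5] = -3987.3050 N (compression)
  Rx@0 = -7113.6100 N
  Ry@0 = -3103.6118 N
  Ry@4 = +8118.5018 N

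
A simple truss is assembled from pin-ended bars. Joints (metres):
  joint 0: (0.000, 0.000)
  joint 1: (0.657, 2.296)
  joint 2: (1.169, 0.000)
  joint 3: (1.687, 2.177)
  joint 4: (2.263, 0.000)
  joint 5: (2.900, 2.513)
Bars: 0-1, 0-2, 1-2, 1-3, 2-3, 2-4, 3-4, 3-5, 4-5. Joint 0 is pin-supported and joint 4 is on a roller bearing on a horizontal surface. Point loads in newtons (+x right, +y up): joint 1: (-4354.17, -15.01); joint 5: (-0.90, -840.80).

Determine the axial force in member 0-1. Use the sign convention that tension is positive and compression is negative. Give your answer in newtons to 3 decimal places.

N=6 nodes, M=9 members, R=3 reactions → 2N=12, M+R=12
member 0 (0-1): L=2.3882, (cx,cy)=(0.2751,0.9614)
member 1 (0-2): L=1.1690, (cx,cy)=(1.0000,0.0000)
member 2 (1-2): L=2.3524, (cx,cy)=(0.2177,-0.9760)
member 3 (1-3): L=1.0369, (cx,cy)=(0.9934,-0.1148)
member 4 (2-3): L=2.2378, (cx,cy)=(0.2315,0.9728)
member 5 (2-4): L=1.0940, (cx,cy)=(1.0000,0.0000)
member 6 (3-4): L=2.2519, (cx,cy)=(0.2558,-0.9667)
member 7 (3-5): L=1.2587, (cx,cy)=(0.9637,0.2669)
member 8 (4-5): L=2.5925, (cx,cy)=(0.2457,0.9693)
solve A·x = −loads:
  F[0-1] = -4360.9172 N (compression)
  F[0-2] = -3155.3458 N (compression)
  F[1-2] = +4010.1643 N (tension)
  F[1-3] = +2296.8085 N (tension)
  F[2-3] = -4023.3015 N (compression)
  F[2-4] = -1351.2192 N (compression)
  F[3-4] = +4386.7895 N (tension)
  F[3-5] = +236.8493 N (tension)
  F[4-5] = -932.6174 N (compression)
  Rx@0 = +4355.0700 N
  Ry@0 = +4192.6436 N
  Ry@4 = -3336.8336 N

-4360.917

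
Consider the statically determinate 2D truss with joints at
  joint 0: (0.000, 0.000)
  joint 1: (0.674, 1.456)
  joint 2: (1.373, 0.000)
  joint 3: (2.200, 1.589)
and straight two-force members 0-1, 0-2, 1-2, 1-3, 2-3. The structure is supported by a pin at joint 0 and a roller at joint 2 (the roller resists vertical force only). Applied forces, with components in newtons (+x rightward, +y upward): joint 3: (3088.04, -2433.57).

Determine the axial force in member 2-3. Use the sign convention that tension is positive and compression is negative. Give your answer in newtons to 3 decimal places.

N=4 nodes, M=5 members, R=3 reactions → 2N=8, M+R=8
member 0 (0-1): L=1.6044, (cx,cy)=(0.4201,0.9075)
member 1 (0-2): L=1.3730, (cx,cy)=(1.0000,0.0000)
member 2 (1-2): L=1.6151, (cx,cy)=(0.4328,-0.9015)
member 3 (1-3): L=1.5318, (cx,cy)=(0.9962,0.0868)
member 4 (2-3): L=1.7913, (cx,cy)=(0.4617,0.8871)
solve A·x = −loads:
  F[0-1] = +5553.4430 N (tension)
  F[0-2] = +755.1189 N (tension)
  F[1-2] = -5149.3411 N (compression)
  F[1-3] = +4578.8042 N (tension)
  F[2-3] = -3191.6193 N (compression)
  Rx@0 = -3088.0400 N
  Ry@0 = -5039.6635 N
  Ry@2 = +7473.2335 N

-3191.619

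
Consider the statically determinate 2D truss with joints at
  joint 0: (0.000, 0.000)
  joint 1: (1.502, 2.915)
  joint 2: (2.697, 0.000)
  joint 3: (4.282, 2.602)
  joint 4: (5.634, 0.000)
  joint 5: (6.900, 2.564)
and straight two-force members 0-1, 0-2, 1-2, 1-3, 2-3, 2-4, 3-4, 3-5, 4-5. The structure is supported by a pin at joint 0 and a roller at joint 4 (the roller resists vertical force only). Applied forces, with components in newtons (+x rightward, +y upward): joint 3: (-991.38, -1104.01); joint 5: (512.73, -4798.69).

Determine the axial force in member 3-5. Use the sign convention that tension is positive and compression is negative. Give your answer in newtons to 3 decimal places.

N=6 nodes, M=9 members, R=3 reactions → 2N=12, M+R=12
member 0 (0-1): L=3.2792, (cx,cy)=(0.4580,0.8889)
member 1 (0-2): L=2.6970, (cx,cy)=(1.0000,0.0000)
member 2 (1-2): L=3.1504, (cx,cy)=(0.3793,-0.9253)
member 3 (1-3): L=2.7976, (cx,cy)=(0.9937,-0.1119)
member 4 (2-3): L=3.0467, (cx,cy)=(0.5202,0.8540)
member 5 (2-4): L=2.9370, (cx,cy)=(1.0000,0.0000)
member 6 (3-4): L=2.9323, (cx,cy)=(0.4611,-0.8874)
member 7 (3-5): L=2.6183, (cx,cy)=(0.9999,-0.0145)
member 8 (4-5): L=2.8595, (cx,cy)=(0.4427,0.8967)
solve A·x = −loads:
  F[0-1] = +662.4249 N (tension)
  F[0-2] = -782.0650 N (compression)
  F[1-2] = -705.9142 N (compression)
  F[1-3] = +574.7860 N (tension)
  F[2-3] = +764.8001 N (tension)
  F[2-4] = -1447.6976 N (compression)
  F[3-4] = -1954.5549 N (compression)
  F[3-5] = +2861.9225 N (tension)
  F[4-5] = -5305.4502 N (compression)
  Rx@0 = +478.6500 N
  Ry@0 = -588.8514 N
  Ry@4 = +6491.5514 N

2861.923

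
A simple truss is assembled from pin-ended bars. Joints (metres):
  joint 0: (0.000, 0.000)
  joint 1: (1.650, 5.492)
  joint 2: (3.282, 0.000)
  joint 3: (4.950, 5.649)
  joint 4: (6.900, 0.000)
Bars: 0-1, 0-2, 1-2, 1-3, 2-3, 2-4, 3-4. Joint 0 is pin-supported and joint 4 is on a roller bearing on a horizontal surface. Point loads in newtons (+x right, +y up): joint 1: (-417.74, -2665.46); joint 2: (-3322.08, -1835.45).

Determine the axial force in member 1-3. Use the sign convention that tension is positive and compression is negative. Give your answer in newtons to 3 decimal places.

N=5 nodes, M=7 members, R=3 reactions → 2N=10, M+R=10
member 0 (0-1): L=5.7345, (cx,cy)=(0.2877,0.9577)
member 1 (0-2): L=3.2820, (cx,cy)=(1.0000,0.0000)
member 2 (1-2): L=5.7294, (cx,cy)=(0.2848,-0.9586)
member 3 (1-3): L=3.3037, (cx,cy)=(0.9989,0.0475)
member 4 (2-3): L=5.8901, (cx,cy)=(0.2832,0.9591)
member 5 (2-4): L=3.6180, (cx,cy)=(1.0000,0.0000)
member 6 (3-4): L=5.9761, (cx,cy)=(0.3263,-0.9453)
solve A·x = −loads:
  F[0-1] = -3469.7089 N (compression)
  F[0-2] = -2741.4743 N (compression)
  F[1-2] = +647.9579 N (tension)
  F[1-3] = -766.0413 N (compression)
  F[2-3] = +1266.1660 N (tension)
  F[2-4] = +406.6147 N (tension)
  F[3-4] = -1246.1374 N (compression)
  Rx@0 = +3739.8200 N
  Ry@0 = +3322.9784 N
  Ry@4 = +1177.9316 N

-766.041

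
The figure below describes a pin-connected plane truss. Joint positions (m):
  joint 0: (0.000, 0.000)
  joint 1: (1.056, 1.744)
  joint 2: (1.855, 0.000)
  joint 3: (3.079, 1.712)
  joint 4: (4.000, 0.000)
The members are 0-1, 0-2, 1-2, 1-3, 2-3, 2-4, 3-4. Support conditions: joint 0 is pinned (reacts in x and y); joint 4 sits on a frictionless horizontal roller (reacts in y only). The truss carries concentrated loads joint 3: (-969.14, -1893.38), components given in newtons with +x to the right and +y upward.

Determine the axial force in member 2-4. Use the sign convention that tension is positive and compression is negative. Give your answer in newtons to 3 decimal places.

N=5 nodes, M=7 members, R=3 reactions → 2N=10, M+R=10
member 0 (0-1): L=2.0388, (cx,cy)=(0.5180,0.8554)
member 1 (0-2): L=1.8550, (cx,cy)=(1.0000,0.0000)
member 2 (1-2): L=1.9183, (cx,cy)=(0.4165,-0.9091)
member 3 (1-3): L=2.0233, (cx,cy)=(0.9999,-0.0158)
member 4 (2-3): L=2.1045, (cx,cy)=(0.5816,0.8135)
member 5 (2-4): L=2.1450, (cx,cy)=(1.0000,0.0000)
member 6 (3-4): L=1.9440, (cx,cy)=(0.4738,-0.8807)
solve A·x = −loads:
  F[0-1] = -994.5454 N (compression)
  F[0-2] = -454.0114 N (compression)
  F[1-2] = +951.6353 N (tension)
  F[1-3] = -911.6093 N (compression)
  F[2-3] = -1063.5350 N (compression)
  F[2-4] = +560.9048 N (tension)
  F[3-4] = -1183.9370 N (compression)
  Rx@0 = +969.1400 N
  Ry@0 = +850.7427 N
  Ry@4 = +1042.6373 N

560.905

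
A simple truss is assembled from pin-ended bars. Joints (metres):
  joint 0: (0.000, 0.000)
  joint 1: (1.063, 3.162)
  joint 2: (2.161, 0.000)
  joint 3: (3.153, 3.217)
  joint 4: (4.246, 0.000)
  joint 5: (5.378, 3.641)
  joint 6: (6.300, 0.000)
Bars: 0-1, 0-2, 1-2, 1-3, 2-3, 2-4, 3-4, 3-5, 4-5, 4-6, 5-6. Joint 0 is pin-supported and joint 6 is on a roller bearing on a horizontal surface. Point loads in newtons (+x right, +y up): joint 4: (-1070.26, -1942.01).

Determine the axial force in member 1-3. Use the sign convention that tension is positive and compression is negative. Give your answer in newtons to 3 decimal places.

N=7 nodes, M=11 members, R=3 reactions → 2N=14, M+R=14
member 0 (0-1): L=3.3359, (cx,cy)=(0.3187,0.9479)
member 1 (0-2): L=2.1610, (cx,cy)=(1.0000,0.0000)
member 2 (1-2): L=3.3472, (cx,cy)=(0.3280,-0.9447)
member 3 (1-3): L=2.0907, (cx,cy)=(0.9997,0.0263)
member 4 (2-3): L=3.3665, (cx,cy)=(0.2947,0.9556)
member 5 (2-4): L=2.0850, (cx,cy)=(1.0000,0.0000)
member 6 (3-4): L=3.3976, (cx,cy)=(0.3217,-0.9468)
member 7 (3-5): L=2.2650, (cx,cy)=(0.9823,0.1872)
member 8 (4-5): L=3.8129, (cx,cy)=(0.2969,0.9549)
member 9 (4-6): L=2.0540, (cx,cy)=(1.0000,0.0000)
member 10 (5-6): L=3.7559, (cx,cy)=(0.2455,-0.9694)
solve A·x = −loads:
  F[0-1] = -667.9781 N (compression)
  F[0-2] = -857.4055 N (compression)
  F[1-2] = +658.2991 N (tension)
  F[1-3] = -428.9473 N (compression)
  F[2-3] = -650.7675 N (compression)
  F[2-4] = -449.6993 N (compression)
  F[3-4] = +510.7413 N (tension)
  F[3-5] = -798.9882 N (compression)
  F[4-5] = +1527.2788 N (tension)
  F[4-6] = +331.4371 N (tension)
  F[5-6] = -1350.1655 N (compression)
  Rx@0 = +1070.2600 N
  Ry@0 = +633.1569 N
  Ry@6 = +1308.8531 N

-428.947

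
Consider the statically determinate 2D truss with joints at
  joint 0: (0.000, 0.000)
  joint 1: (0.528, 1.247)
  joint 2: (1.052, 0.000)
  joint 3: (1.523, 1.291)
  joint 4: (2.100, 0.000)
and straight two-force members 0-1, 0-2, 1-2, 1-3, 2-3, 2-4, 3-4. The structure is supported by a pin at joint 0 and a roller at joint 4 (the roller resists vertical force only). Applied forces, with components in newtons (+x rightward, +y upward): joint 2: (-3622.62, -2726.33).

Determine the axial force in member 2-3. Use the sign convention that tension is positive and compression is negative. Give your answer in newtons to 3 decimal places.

1506.861

N=5 nodes, M=7 members, R=3 reactions → 2N=10, M+R=10
member 0 (0-1): L=1.3542, (cx,cy)=(0.3899,0.9209)
member 1 (0-2): L=1.0520, (cx,cy)=(1.0000,0.0000)
member 2 (1-2): L=1.3526, (cx,cy)=(0.3874,-0.9219)
member 3 (1-3): L=0.9960, (cx,cy)=(0.9990,0.0442)
member 4 (2-3): L=1.3742, (cx,cy)=(0.3427,0.9394)
member 5 (2-4): L=1.0480, (cx,cy)=(1.0000,0.0000)
member 6 (3-4): L=1.4141, (cx,cy)=(0.4080,-0.9130)
solve A·x = −loads:
  F[0-1] = -1477.5055 N (compression)
  F[0-2] = -3046.5333 N (compression)
  F[1-2] = +1421.7572 N (tension)
  F[1-3] = -1127.9709 N (compression)
  F[2-3] = +1506.8609 N (tension)
  F[2-4] = +610.4139 N (tension)
  F[3-4] = -1495.9645 N (compression)
  Rx@0 = +3622.6200 N
  Ry@0 = +1360.5685 N
  Ry@4 = +1365.7615 N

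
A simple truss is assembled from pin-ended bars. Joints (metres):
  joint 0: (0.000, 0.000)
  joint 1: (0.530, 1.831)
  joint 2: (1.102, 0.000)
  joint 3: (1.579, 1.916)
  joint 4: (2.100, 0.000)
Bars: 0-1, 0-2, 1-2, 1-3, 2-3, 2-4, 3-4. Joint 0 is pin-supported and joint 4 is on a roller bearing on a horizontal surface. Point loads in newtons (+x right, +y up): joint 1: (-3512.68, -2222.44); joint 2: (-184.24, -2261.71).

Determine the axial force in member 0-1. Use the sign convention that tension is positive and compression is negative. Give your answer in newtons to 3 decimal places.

N=5 nodes, M=7 members, R=3 reactions → 2N=10, M+R=10
member 0 (0-1): L=1.9062, (cx,cy)=(0.2780,0.9606)
member 1 (0-2): L=1.1020, (cx,cy)=(1.0000,0.0000)
member 2 (1-2): L=1.9183, (cx,cy)=(0.2982,-0.9545)
member 3 (1-3): L=1.0524, (cx,cy)=(0.9967,0.0808)
member 4 (2-3): L=1.9745, (cx,cy)=(0.2416,0.9704)
member 5 (2-4): L=0.9980, (cx,cy)=(1.0000,0.0000)
member 6 (3-4): L=1.9856, (cx,cy)=(0.2624,-0.9650)
solve A·x = −loads:
  F[0-1] = -6037.1696 N (compression)
  F[0-2] = -2018.3131 N (compression)
  F[1-2] = +3806.4792 N (tension)
  F[1-3] = +701.3256 N (tension)
  F[2-3] = -1413.4706 N (compression)
  F[2-4] = -357.5652 N (compression)
  F[3-4] = +1362.7094 N (tension)
  Rx@0 = +3696.9200 N
  Ry@0 = +5799.1116 N
  Ry@4 = -1314.9616 N

-6037.170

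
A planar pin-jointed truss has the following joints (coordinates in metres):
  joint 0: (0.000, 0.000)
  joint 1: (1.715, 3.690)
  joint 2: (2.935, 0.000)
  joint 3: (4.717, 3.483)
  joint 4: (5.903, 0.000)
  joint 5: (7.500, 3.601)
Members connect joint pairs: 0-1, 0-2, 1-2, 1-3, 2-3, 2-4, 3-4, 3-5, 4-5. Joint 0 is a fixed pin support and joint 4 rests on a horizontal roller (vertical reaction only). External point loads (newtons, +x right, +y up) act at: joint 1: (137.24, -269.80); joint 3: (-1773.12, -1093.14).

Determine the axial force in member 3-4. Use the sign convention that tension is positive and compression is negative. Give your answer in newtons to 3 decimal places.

N=6 nodes, M=9 members, R=3 reactions → 2N=12, M+R=12
member 0 (0-1): L=4.0691, (cx,cy)=(0.4215,0.9068)
member 1 (0-2): L=2.9350, (cx,cy)=(1.0000,0.0000)
member 2 (1-2): L=3.8865, (cx,cy)=(0.3139,-0.9495)
member 3 (1-3): L=3.0091, (cx,cy)=(0.9976,-0.0688)
member 4 (2-3): L=3.9124, (cx,cy)=(0.4555,0.8902)
member 5 (2-4): L=2.9680, (cx,cy)=(1.0000,0.0000)
member 6 (3-4): L=3.6794, (cx,cy)=(0.3223,-0.9466)
member 7 (3-5): L=2.7855, (cx,cy)=(0.9991,0.0424)
member 8 (4-5): L=3.9392, (cx,cy)=(0.4054,0.9141)
solve A·x = −loads:
  F[0-1] = -1512.3521 N (compression)
  F[0-2] = -998.4655 N (compression)
  F[1-2] = +1244.9560 N (tension)
  F[1-3] = -1168.2274 N (compression)
  F[2-3] = -1327.7494 N (compression)
  F[2-4] = -2.9023 N (compression)
  F[3-4] = +9.0039 N (tension)
  F[3-5] = +0.0000 N (tension)
  F[4-5] = -0.0000 N (compression)
  Rx@0 = +1635.8800 N
  Ry@0 = +1371.4633 N
  Ry@4 = -8.5233 N

9.004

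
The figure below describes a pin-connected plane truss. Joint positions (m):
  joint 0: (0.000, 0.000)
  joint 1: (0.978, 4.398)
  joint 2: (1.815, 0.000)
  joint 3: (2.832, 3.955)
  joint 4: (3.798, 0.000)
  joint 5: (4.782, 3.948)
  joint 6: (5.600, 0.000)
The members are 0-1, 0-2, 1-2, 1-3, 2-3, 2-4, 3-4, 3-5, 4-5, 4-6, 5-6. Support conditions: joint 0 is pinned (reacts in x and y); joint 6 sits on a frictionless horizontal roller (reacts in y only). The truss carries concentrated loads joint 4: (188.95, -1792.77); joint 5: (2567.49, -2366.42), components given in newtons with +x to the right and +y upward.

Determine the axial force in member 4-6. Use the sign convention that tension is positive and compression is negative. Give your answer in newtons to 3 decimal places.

1045.647

N=7 nodes, M=11 members, R=3 reactions → 2N=14, M+R=14
member 0 (0-1): L=4.5054, (cx,cy)=(0.2171,0.9762)
member 1 (0-2): L=1.8150, (cx,cy)=(1.0000,0.0000)
member 2 (1-2): L=4.4769, (cx,cy)=(0.1870,-0.9824)
member 3 (1-3): L=1.9062, (cx,cy)=(0.9726,-0.2324)
member 4 (2-3): L=4.0837, (cx,cy)=(0.2490,0.9685)
member 5 (2-4): L=1.9830, (cx,cy)=(1.0000,0.0000)
member 6 (3-4): L=4.0713, (cx,cy)=(0.2373,-0.9714)
member 7 (3-5): L=1.9500, (cx,cy)=(1.0000,-0.0036)
member 8 (4-5): L=4.0688, (cx,cy)=(0.2418,0.9703)
member 9 (4-6): L=1.8020, (cx,cy)=(1.0000,0.0000)
member 10 (5-6): L=4.0319, (cx,cy)=(0.2029,-0.9792)
solve A·x = −loads:
  F[0-1] = +909.2057 N (tension)
  F[0-2] = +2559.0774 N (tension)
  F[1-2] = -996.7891 N (compression)
  F[1-3] = +394.5224 N (tension)
  F[2-3] = +1011.0694 N (tension)
  F[2-4] = +2120.9218 N (tension)
  F[3-4] = -916.7686 N (compression)
  F[3-5] = +853.0480 N (tension)
  F[4-5] = +2765.4488 N (tension)
  F[4-6] = +1045.6469 N (tension)
  F[5-6] = -5153.9037 N (compression)
  Rx@0 = -2756.4400 N
  Ry@0 = -887.5263 N
  Ry@6 = +5046.7163 N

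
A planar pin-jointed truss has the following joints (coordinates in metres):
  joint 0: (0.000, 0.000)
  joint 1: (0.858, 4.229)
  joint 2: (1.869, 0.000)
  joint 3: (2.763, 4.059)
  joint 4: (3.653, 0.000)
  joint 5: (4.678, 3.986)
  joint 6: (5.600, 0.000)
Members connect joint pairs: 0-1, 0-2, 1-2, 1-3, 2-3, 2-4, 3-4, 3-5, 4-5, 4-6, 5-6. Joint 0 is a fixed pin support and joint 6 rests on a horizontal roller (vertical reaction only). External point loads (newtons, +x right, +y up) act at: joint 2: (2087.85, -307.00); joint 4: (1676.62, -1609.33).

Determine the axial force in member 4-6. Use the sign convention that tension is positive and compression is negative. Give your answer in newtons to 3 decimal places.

266.529

N=7 nodes, M=11 members, R=3 reactions → 2N=14, M+R=14
member 0 (0-1): L=4.3152, (cx,cy)=(0.1988,0.9800)
member 1 (0-2): L=1.8690, (cx,cy)=(1.0000,0.0000)
member 2 (1-2): L=4.3482, (cx,cy)=(0.2325,-0.9726)
member 3 (1-3): L=1.9126, (cx,cy)=(0.9960,-0.0889)
member 4 (2-3): L=4.1563, (cx,cy)=(0.2151,0.9766)
member 5 (2-4): L=1.7840, (cx,cy)=(1.0000,0.0000)
member 6 (3-4): L=4.1554, (cx,cy)=(0.2142,-0.9768)
member 7 (3-5): L=1.9164, (cx,cy)=(0.9993,-0.0381)
member 8 (4-5): L=4.1157, (cx,cy)=(0.2490,0.9685)
member 9 (4-6): L=1.9470, (cx,cy)=(1.0000,0.0000)
member 10 (5-6): L=4.0912, (cx,cy)=(0.2254,-0.9743)
solve A·x = −loads:
  F[0-1] = -779.6351 N (compression)
  F[0-2] = +3919.4879 N (tension)
  F[1-2] = +817.2573 N (tension)
  F[1-3] = -346.4110 N (compression)
  F[2-3] = -499.5523 N (compression)
  F[2-4] = +2129.1114 N (tension)
  F[3-4] = +489.6784 N (tension)
  F[3-5] = -557.7745 N (compression)
  F[4-5] = +1167.8110 N (tension)
  F[4-6] = +266.5292 N (tension)
  F[5-6] = -1182.6854 N (compression)
  Rx@0 = -3764.4700 N
  Ry@0 = +764.0683 N
  Ry@6 = +1152.2617 N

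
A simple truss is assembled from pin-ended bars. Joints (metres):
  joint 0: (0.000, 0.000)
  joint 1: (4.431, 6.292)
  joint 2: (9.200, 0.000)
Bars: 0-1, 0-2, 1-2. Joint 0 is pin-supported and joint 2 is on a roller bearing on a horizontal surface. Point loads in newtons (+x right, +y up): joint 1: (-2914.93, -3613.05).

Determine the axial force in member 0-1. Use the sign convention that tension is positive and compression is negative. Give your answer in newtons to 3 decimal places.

-4729.001

N=3 nodes, M=3 members, R=3 reactions → 2N=6, M+R=6
member 0 (0-1): L=7.6956, (cx,cy)=(0.5758,0.8176)
member 1 (0-2): L=9.2000, (cx,cy)=(1.0000,0.0000)
member 2 (1-2): L=7.8951, (cx,cy)=(0.6040,-0.7969)
solve A·x = −loads:
  F[0-1] = -4729.0010 N (compression)
  F[0-2] = -192.0666 N (compression)
  F[1-2] = +317.9671 N (tension)
  Rx@0 = +2914.9300 N
  Ry@0 = +3866.4538 N
  Ry@2 = -253.4038 N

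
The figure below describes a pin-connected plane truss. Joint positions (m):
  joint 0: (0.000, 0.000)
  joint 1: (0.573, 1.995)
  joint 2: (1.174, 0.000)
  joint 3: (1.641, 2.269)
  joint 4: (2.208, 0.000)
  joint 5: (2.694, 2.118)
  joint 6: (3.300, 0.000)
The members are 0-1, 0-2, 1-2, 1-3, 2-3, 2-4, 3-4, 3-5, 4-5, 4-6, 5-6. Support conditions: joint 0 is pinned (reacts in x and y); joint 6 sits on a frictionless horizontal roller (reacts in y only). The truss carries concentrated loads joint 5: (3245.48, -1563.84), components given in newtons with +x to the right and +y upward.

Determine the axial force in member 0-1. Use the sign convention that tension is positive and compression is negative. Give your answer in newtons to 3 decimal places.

1868.435

N=7 nodes, M=11 members, R=3 reactions → 2N=14, M+R=14
member 0 (0-1): L=2.0757, (cx,cy)=(0.2761,0.9611)
member 1 (0-2): L=1.1740, (cx,cy)=(1.0000,0.0000)
member 2 (1-2): L=2.0836, (cx,cy)=(0.2884,-0.9575)
member 3 (1-3): L=1.1026, (cx,cy)=(0.9686,0.2485)
member 4 (2-3): L=2.3166, (cx,cy)=(0.2016,0.9795)
member 5 (2-4): L=1.0340, (cx,cy)=(1.0000,0.0000)
member 6 (3-4): L=2.3388, (cx,cy)=(0.2424,-0.9702)
member 7 (3-5): L=1.0638, (cx,cy)=(0.9899,-0.1419)
member 8 (4-5): L=2.1730, (cx,cy)=(0.2236,0.9747)
member 9 (4-6): L=1.0920, (cx,cy)=(1.0000,0.0000)
member 10 (5-6): L=2.2030, (cx,cy)=(0.2751,-0.9614)
solve A·x = −loads:
  F[0-1] = +1868.4353 N (tension)
  F[0-2] = +2729.6852 N (tension)
  F[1-2] = -1612.7037 N (compression)
  F[1-3] = +1012.7463 N (tension)
  F[2-3] = +1576.5230 N (tension)
  F[2-4] = +1946.6888 N (tension)
  F[3-4] = -2118.9558 N (compression)
  F[3-5] = +1831.0412 N (tension)
  F[4-5] = +2109.1683 N (tension)
  F[4-6] = +961.2654 N (tension)
  F[5-6] = -3494.4835 N (compression)
  Rx@0 = -3245.4800 N
  Ry@0 = -1795.8302 N
  Ry@6 = +3359.6702 N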